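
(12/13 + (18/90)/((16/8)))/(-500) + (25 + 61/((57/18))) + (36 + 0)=99122473/1235000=80.26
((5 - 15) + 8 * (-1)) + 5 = -13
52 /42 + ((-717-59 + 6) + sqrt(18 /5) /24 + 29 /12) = -64373 /84 + sqrt(10) /40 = -766.27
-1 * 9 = -9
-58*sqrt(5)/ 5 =-25.94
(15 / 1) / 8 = 15 / 8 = 1.88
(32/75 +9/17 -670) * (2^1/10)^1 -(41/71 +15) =-149.39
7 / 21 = 1 / 3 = 0.33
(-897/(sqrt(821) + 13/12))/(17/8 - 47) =-1119456/42381745 + 1033344*sqrt(821)/42381745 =0.67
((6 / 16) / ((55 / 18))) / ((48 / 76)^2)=1083 / 3520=0.31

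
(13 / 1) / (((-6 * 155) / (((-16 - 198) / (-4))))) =-1391 / 1860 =-0.75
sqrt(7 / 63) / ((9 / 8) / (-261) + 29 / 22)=2552 / 10059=0.25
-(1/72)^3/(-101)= 1/37698048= 0.00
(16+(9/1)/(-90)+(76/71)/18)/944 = 101981/6032160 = 0.02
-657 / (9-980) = 657 / 971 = 0.68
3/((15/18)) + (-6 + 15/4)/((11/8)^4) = 217458/73205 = 2.97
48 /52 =12 /13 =0.92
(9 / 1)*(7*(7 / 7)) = 63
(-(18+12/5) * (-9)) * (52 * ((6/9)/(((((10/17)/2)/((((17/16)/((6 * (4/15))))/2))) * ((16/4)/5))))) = 574821/64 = 8981.58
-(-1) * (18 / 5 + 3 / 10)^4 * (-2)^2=2313441 / 2500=925.38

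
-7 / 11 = -0.64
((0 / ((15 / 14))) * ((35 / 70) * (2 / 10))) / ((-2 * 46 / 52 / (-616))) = 0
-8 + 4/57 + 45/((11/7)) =12983/627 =20.71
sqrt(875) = 5 * sqrt(35) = 29.58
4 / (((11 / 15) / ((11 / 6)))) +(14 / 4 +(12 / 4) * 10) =87 / 2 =43.50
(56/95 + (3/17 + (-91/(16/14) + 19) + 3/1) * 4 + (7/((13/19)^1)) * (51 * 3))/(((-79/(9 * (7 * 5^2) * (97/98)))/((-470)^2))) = -13524019928989875/2322047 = -5824180100.14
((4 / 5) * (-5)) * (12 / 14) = -24 / 7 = -3.43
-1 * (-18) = 18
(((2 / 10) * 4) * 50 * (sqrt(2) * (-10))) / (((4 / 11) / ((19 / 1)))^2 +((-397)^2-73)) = -1092025 * sqrt(2) / 430083127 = -0.00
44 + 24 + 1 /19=1293 /19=68.05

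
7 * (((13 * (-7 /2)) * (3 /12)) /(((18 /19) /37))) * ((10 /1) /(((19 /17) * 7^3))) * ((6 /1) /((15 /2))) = -8177 /126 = -64.90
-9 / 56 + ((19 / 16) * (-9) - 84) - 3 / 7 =-10671 / 112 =-95.28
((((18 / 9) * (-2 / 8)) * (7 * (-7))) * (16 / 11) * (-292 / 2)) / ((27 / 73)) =-4177936 / 297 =-14067.12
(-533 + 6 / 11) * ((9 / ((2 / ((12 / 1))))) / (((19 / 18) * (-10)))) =2846502 / 1045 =2723.93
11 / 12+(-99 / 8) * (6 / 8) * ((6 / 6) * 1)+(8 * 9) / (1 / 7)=47581 / 96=495.64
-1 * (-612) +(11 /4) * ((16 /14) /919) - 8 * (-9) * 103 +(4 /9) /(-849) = 394612893854 /49154553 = 8028.00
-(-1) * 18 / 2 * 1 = 9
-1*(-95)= 95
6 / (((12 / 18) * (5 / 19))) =171 / 5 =34.20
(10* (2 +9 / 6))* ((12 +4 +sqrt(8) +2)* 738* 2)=103320* sqrt(2) +929880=1075996.55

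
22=22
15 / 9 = 5 / 3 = 1.67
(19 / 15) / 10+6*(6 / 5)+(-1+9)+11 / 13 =31537 / 1950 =16.17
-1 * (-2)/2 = 1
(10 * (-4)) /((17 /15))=-35.29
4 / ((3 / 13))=52 / 3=17.33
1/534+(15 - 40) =-25.00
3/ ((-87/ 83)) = -83/ 29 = -2.86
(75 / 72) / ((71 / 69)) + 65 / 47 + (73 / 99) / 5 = 33601583 / 13214520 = 2.54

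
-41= -41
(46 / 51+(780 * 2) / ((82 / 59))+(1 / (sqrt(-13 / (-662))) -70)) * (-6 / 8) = -550634 / 697 -3 * sqrt(8606) / 52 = -795.36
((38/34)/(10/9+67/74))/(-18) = -703/22831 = -0.03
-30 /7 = -4.29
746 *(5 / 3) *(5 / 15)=3730 / 9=414.44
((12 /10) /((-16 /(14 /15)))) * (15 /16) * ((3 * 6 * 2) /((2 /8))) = -189 /20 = -9.45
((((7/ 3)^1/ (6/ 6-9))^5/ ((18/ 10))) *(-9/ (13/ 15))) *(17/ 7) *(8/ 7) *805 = 117348875/ 4313088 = 27.21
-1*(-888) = 888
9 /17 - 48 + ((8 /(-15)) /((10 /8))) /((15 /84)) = -317857 /6375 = -49.86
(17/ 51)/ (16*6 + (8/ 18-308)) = -0.00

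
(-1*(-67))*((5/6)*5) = 1675/6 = 279.17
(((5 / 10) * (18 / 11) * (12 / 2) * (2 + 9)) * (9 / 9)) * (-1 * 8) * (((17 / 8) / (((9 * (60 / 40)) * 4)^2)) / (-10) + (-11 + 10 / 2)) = 1399697 / 540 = 2592.03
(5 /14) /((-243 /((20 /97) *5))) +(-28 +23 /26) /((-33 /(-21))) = -814331695 /47189142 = -17.26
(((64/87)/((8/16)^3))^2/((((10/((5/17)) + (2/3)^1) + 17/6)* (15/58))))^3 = 1152921504606846976/25315067478515625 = 45.54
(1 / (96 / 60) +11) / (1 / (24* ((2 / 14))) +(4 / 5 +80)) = 1395 / 9731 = 0.14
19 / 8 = 2.38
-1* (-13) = 13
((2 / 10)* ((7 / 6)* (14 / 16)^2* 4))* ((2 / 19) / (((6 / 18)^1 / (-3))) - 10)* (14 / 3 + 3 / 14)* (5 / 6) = -130585 / 4104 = -31.82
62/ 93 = 2/ 3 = 0.67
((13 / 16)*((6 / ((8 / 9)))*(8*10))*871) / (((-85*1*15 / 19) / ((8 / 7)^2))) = -30979728 / 4165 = -7438.11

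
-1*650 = -650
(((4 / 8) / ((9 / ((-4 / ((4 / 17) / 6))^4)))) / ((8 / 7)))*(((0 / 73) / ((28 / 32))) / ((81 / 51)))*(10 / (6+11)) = 0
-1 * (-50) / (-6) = -8.33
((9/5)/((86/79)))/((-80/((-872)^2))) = -16894782/1075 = -15716.08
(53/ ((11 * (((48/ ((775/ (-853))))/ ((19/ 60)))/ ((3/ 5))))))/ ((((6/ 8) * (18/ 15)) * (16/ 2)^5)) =-156085/ 265647292416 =-0.00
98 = 98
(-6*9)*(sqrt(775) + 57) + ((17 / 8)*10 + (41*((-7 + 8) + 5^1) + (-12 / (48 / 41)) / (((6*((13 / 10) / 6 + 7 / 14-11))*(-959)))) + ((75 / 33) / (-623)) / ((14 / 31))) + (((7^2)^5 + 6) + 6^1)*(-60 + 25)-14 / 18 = -1443230140870099886545 / 145977863724-270*sqrt(31) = -9886638449.83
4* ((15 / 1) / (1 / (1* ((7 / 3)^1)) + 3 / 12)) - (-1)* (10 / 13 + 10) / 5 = 22372 / 247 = 90.57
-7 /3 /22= -7 /66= -0.11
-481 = -481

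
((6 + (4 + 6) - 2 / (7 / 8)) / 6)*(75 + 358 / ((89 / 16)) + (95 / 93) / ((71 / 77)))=1320768704 / 4113669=321.07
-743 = -743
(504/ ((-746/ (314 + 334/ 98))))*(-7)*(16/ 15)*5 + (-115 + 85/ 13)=38294358/ 4849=7897.37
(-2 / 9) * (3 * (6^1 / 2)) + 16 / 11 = -6 / 11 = -0.55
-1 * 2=-2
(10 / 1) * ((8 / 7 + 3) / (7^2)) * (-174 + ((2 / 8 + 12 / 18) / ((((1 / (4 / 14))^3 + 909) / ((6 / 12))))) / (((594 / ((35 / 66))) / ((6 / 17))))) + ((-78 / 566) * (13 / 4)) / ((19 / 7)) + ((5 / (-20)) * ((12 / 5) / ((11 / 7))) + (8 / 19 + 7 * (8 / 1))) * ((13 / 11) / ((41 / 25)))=-8204598518660959937 / 76753328538727764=-106.90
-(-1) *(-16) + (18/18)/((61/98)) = -878/61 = -14.39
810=810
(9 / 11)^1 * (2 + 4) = 54 / 11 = 4.91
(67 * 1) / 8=67 / 8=8.38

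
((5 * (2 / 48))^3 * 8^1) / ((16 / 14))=875 / 13824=0.06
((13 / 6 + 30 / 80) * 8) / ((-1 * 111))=-61 / 333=-0.18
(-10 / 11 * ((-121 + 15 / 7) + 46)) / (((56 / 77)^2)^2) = 1697025 / 7168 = 236.75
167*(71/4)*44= 130427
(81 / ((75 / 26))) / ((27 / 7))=182 / 25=7.28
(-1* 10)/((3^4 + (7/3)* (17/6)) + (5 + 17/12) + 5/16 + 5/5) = -1440/13729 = -0.10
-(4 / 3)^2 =-16 / 9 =-1.78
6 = 6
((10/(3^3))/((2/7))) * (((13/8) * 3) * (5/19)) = 2275/1368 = 1.66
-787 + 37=-750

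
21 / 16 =1.31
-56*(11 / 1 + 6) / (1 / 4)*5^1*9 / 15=-11424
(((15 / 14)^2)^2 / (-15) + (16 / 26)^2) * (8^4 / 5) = 483391744 / 2028845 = 238.26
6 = 6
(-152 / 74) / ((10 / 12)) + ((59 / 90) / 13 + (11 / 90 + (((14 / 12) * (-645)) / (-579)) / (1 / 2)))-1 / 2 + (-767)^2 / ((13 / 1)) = 75617169137 / 1670994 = 45252.81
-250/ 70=-25/ 7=-3.57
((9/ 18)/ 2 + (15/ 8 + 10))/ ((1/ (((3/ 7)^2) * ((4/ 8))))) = 873/ 784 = 1.11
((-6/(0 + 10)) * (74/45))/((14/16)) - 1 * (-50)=25658/525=48.87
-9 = -9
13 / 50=0.26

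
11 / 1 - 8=3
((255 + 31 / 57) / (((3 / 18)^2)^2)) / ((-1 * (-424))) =786564 / 1007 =781.10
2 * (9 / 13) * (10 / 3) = 60 / 13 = 4.62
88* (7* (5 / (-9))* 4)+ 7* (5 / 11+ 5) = -1330.71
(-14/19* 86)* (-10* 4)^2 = -1926400/19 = -101389.47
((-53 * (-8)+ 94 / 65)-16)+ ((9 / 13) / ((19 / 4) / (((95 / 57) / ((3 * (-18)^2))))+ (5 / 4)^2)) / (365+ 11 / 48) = 103457706081994 / 252677195615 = 409.45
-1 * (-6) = 6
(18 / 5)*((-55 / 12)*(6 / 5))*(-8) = 158.40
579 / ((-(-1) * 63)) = 193 / 21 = 9.19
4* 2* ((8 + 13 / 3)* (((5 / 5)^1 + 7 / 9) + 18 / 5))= 71632 / 135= 530.61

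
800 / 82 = 400 / 41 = 9.76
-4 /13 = -0.31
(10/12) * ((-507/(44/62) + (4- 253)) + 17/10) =-26447/33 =-801.42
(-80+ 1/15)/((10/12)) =-2398/25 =-95.92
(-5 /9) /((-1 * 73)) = 5 /657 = 0.01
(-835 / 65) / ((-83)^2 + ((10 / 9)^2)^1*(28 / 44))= -148797 / 79804387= -0.00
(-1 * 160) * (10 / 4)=-400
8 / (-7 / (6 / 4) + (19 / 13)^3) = -52728 / 10181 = -5.18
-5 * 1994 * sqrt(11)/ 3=-11022.25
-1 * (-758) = 758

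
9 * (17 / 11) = 153 / 11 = 13.91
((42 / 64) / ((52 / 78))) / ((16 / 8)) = 63 / 128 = 0.49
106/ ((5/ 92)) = 9752/ 5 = 1950.40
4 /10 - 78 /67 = -256 /335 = -0.76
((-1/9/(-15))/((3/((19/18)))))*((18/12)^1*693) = 1463/540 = 2.71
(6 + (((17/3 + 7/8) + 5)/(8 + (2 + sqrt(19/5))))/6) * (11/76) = 2361887/2632032 - 3047 * sqrt(95)/5264064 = 0.89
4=4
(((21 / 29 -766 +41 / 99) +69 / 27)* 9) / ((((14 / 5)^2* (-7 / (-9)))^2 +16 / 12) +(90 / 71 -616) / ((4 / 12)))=7866580831875 / 2070403941034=3.80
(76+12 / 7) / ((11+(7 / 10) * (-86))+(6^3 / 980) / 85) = -202300 / 128067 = -1.58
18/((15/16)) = 96/5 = 19.20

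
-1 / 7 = -0.14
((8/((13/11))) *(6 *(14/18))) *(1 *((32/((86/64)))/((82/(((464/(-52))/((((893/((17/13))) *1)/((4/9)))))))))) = -4975624192/93389401521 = -0.05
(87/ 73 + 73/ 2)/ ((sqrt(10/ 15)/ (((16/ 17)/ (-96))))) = -0.45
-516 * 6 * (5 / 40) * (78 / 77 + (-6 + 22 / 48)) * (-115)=-124154115 / 616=-201548.89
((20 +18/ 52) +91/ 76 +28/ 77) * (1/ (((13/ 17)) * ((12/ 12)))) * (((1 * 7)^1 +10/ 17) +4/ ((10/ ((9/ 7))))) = 1147817427/ 4944940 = 232.12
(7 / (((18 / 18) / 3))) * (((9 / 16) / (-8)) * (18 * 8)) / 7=-243 / 8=-30.38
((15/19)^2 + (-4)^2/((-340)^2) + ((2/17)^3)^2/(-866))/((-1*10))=-29401560812449/471626977887125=-0.06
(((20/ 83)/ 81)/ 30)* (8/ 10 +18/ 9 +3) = 58/ 100845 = 0.00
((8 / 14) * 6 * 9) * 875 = 27000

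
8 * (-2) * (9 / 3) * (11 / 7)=-75.43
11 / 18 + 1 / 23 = 271 / 414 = 0.65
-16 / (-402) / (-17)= -8 / 3417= -0.00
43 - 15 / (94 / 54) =1616 / 47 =34.38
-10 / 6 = -5 / 3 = -1.67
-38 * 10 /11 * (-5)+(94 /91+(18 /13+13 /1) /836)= 13220293 /76076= 173.78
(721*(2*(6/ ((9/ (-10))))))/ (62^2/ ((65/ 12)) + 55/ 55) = -267800/ 19797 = -13.53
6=6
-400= -400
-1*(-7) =7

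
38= 38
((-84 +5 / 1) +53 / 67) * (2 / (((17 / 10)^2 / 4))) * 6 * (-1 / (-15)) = -1676800 / 19363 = -86.60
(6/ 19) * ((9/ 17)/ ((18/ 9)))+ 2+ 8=3257/ 323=10.08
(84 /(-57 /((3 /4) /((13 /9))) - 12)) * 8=-756 /137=-5.52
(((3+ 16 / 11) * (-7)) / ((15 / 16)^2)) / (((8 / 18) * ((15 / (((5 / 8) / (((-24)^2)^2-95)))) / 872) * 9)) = -6976 / 7179975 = -0.00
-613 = -613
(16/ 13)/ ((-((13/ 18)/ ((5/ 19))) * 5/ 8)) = -2304/ 3211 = -0.72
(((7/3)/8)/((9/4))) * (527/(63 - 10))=3689/2862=1.29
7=7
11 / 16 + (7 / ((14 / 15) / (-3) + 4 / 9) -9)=707 / 16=44.19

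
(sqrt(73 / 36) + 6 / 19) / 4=3 / 38 + sqrt(73) / 24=0.43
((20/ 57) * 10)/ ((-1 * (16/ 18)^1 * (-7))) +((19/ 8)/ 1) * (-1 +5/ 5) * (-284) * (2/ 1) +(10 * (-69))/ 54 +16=4532/ 1197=3.79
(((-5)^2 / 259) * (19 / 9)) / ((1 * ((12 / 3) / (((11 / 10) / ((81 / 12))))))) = 1045 / 125874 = 0.01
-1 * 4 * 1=-4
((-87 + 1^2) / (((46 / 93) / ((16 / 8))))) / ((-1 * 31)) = 11.22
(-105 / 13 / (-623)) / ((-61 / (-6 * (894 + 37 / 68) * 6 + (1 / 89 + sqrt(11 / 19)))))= 730860180 / 106783001-15 * sqrt(209) / 1340963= 6.84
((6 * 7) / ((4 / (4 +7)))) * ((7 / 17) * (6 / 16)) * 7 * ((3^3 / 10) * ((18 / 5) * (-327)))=-2698257177 / 6800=-396802.53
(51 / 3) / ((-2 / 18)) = -153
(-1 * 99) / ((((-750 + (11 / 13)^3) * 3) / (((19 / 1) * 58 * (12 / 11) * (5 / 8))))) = 54474615 / 1646419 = 33.09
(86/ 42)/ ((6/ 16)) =344/ 63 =5.46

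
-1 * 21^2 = -441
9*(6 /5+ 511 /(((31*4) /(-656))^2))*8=4948203312 /4805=1029802.98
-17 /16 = -1.06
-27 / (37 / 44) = -32.11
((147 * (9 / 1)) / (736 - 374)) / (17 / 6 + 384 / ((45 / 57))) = 19845 / 2656537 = 0.01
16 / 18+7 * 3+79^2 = 56366 / 9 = 6262.89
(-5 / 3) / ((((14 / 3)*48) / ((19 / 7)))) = -95 / 4704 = -0.02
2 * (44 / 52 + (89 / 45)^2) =250496 / 26325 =9.52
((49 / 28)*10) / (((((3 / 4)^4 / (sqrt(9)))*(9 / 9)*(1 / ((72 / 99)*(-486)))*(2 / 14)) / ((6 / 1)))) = -2463185.45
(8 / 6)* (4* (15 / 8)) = 10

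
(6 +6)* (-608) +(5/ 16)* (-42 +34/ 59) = -7308.94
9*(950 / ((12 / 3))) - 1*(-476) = 5227 / 2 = 2613.50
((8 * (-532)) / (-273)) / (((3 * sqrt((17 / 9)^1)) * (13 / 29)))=17632 * sqrt(17) / 8619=8.43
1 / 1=1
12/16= 3/4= 0.75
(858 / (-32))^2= 184041 / 256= 718.91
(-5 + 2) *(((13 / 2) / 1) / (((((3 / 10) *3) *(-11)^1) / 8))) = 520 / 33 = 15.76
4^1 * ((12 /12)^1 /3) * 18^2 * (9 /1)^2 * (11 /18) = 21384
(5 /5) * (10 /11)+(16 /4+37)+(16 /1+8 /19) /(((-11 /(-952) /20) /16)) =95056439 /209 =454815.50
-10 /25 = -2 /5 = -0.40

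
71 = 71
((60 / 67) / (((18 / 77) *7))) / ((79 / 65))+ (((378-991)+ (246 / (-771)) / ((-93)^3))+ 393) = -240224196418064 / 1094167631457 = -219.55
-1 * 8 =-8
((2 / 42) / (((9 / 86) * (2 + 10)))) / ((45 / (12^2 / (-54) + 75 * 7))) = 67381 / 153090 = 0.44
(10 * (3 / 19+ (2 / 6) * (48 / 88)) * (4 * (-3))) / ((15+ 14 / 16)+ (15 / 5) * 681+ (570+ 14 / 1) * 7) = -13632 / 2055515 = -0.01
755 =755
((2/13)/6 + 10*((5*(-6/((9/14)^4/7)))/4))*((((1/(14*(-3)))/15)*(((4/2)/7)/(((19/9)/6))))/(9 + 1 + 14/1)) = 87395671/529385220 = 0.17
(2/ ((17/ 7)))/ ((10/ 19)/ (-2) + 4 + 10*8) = 266/ 27047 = 0.01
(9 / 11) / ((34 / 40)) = 180 / 187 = 0.96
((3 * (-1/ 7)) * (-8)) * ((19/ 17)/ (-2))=-228/ 119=-1.92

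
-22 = -22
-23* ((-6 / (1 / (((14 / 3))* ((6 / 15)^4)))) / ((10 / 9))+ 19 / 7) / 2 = -1041049 / 43750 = -23.80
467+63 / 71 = 33220 / 71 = 467.89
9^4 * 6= 39366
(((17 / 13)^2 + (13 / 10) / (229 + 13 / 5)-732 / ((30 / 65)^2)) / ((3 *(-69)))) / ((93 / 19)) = 274646653 / 81020628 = 3.39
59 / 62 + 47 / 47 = 121 / 62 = 1.95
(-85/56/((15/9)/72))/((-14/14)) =459/7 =65.57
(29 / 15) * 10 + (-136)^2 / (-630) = -3158 / 315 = -10.03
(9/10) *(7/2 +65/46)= 1017/230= 4.42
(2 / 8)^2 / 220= 1 / 3520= 0.00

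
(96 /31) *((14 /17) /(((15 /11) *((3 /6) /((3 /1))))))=29568 /2635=11.22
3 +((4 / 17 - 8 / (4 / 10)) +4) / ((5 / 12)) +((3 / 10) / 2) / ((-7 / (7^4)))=-29337 / 340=-86.29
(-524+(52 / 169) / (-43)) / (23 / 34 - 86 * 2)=1991856 / 651235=3.06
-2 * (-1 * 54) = 108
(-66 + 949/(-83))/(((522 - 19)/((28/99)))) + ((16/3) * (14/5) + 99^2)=202852773583/20665755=9815.89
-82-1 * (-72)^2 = -5266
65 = 65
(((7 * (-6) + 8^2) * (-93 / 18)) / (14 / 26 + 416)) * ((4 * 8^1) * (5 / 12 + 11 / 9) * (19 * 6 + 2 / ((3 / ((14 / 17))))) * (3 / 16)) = -763978787 / 2485485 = -307.38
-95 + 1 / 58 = -5509 / 58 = -94.98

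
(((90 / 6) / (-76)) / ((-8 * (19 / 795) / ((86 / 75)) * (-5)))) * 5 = -6837 / 5776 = -1.18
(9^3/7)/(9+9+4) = 729/154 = 4.73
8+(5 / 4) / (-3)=91 / 12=7.58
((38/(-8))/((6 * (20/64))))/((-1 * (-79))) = -38/1185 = -0.03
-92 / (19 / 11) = -1012 / 19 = -53.26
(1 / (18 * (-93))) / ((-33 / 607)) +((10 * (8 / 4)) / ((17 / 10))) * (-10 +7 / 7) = -99425281 / 939114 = -105.87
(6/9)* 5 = 10/3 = 3.33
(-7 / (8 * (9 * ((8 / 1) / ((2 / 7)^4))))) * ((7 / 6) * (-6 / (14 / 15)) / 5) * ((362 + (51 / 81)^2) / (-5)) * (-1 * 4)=37741 / 1071630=0.04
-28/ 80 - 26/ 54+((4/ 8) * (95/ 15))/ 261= -4277/ 5220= -0.82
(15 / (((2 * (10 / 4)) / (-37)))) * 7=-777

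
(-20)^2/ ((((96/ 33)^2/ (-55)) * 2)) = -166375/ 128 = -1299.80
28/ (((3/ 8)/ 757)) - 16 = 169520/ 3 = 56506.67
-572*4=-2288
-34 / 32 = -17 / 16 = -1.06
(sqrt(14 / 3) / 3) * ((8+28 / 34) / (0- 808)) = -0.01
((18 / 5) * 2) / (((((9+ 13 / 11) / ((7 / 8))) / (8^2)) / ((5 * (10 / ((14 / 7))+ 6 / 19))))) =19998 / 19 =1052.53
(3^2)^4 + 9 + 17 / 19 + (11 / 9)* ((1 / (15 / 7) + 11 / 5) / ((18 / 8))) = 30344509 / 4617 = 6572.34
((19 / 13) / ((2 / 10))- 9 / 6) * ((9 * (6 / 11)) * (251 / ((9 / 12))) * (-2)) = -2728872 / 143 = -19083.02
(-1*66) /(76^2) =-33 /2888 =-0.01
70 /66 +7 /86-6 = -13787 /2838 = -4.86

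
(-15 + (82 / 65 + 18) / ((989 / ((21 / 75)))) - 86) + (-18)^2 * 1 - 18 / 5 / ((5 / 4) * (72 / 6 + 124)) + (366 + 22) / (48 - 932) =6080189673 / 27321125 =222.55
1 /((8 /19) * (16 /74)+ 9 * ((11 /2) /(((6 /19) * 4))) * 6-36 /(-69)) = 129352 /30493153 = 0.00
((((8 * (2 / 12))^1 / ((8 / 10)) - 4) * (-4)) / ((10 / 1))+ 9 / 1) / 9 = 149 / 135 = 1.10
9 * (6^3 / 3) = 648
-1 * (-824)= 824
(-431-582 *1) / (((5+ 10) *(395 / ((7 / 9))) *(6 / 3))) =-7091 / 106650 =-0.07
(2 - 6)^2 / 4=4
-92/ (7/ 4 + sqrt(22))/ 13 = 2576/ 3939 - 1472 * sqrt(22)/ 3939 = -1.10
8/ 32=1/ 4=0.25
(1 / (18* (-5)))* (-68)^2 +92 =1828 / 45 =40.62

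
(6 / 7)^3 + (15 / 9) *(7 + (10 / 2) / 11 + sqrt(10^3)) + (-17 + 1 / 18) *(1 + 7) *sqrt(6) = -1220 *sqrt(6) / 9 + 147758 / 11319 + 50 *sqrt(10) / 3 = -266.28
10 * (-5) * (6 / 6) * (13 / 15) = -130 / 3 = -43.33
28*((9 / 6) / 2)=21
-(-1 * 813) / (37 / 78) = 63414 / 37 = 1713.89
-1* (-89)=89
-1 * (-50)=50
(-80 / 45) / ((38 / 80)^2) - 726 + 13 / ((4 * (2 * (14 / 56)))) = -4726511 / 6498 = -727.38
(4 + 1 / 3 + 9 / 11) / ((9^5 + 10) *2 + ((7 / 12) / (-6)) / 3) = 720 / 16508723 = 0.00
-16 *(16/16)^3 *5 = -80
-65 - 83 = -148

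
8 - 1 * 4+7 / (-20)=73 / 20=3.65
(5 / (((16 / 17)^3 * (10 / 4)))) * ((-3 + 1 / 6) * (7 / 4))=-584647 / 49152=-11.89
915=915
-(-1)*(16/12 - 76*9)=-682.67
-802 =-802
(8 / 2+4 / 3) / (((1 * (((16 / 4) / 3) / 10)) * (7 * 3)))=1.90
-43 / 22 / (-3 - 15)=43 / 396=0.11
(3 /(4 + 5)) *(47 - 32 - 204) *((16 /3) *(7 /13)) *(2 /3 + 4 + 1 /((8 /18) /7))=-48020 /13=-3693.85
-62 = -62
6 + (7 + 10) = 23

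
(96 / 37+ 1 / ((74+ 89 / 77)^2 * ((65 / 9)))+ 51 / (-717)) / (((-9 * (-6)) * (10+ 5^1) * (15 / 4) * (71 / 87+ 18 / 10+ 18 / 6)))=313045103728076 / 2116196185058516925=0.00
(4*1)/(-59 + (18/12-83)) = -8/281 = -0.03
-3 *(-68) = 204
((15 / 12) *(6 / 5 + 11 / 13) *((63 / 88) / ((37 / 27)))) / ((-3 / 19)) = -8.46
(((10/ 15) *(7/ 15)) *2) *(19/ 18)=266/ 405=0.66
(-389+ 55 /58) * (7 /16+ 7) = -2886.13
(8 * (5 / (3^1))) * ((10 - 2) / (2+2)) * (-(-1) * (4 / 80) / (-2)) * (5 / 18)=-5 / 27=-0.19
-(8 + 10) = -18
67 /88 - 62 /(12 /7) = -9347 /264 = -35.41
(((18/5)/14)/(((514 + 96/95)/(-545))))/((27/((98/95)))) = -763/73389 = -0.01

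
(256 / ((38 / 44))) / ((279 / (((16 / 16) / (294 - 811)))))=-512 / 249147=-0.00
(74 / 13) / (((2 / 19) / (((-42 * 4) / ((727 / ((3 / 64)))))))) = -44289 / 75608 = -0.59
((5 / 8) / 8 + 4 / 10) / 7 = 153 / 2240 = 0.07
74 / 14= 37 / 7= 5.29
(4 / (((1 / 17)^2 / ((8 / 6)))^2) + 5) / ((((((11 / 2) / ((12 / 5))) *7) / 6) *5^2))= 12218032 / 1375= 8885.84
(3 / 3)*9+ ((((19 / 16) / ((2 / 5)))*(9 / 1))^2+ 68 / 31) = 725.09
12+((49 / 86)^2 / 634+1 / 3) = 173502571 / 14067192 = 12.33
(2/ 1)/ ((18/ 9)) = 1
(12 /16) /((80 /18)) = 27 /160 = 0.17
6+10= 16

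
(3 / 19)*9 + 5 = 122 / 19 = 6.42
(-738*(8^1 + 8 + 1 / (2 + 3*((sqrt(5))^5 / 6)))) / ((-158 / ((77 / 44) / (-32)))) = -16058511 / 3929776 - 64575*sqrt(5) / 15719104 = -4.10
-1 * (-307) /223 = 307 /223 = 1.38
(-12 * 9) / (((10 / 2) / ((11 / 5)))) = -1188 / 25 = -47.52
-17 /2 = -8.50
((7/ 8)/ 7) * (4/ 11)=1/ 22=0.05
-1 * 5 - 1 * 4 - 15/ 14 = -141/ 14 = -10.07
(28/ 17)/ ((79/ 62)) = 1736/ 1343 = 1.29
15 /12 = 5 /4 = 1.25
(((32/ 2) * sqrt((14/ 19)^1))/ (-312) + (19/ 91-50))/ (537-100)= -197/ 1729-2 * sqrt(266)/ 323817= -0.11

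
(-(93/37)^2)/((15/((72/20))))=-51894/34225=-1.52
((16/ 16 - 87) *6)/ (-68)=129/ 17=7.59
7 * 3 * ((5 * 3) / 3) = 105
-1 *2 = -2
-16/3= -5.33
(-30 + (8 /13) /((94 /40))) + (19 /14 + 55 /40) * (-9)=-1858867 /34216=-54.33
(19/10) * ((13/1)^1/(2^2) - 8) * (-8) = 361/5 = 72.20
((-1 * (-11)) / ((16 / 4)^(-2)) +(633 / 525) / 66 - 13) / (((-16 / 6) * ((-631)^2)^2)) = -1882861 / 4882791203166800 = -0.00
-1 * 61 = -61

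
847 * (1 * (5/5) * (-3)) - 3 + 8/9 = -22888/9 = -2543.11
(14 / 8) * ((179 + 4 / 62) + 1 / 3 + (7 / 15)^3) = 314.12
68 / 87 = 0.78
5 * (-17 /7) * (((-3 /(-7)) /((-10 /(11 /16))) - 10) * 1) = 190961 /1568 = 121.79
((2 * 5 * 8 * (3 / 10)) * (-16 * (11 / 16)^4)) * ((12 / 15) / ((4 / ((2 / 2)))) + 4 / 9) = -424589 / 7680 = -55.29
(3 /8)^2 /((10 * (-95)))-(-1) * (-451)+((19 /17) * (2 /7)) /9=-29365376039 /65116800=-450.96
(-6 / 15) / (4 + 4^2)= -1 / 50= -0.02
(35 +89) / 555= 124 / 555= 0.22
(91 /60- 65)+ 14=-2969 /60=-49.48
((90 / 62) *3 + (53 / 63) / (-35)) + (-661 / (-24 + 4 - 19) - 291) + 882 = 612.28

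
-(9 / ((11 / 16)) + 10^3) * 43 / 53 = -479192 / 583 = -821.94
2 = 2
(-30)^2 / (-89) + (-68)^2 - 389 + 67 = 381978 / 89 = 4291.89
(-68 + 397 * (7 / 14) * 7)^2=1746362.25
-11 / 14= -0.79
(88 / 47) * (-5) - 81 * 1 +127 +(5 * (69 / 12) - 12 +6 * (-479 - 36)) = -570883 / 188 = -3036.61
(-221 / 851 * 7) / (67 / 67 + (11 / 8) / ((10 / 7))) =-0.93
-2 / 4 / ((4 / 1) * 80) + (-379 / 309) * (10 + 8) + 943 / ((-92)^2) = -33306729 / 1516160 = -21.97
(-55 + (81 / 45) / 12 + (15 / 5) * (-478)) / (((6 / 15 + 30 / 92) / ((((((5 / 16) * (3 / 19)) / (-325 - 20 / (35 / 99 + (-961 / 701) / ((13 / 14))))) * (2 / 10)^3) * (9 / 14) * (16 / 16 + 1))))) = 2675962899621 / 789895085564000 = 0.00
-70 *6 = -420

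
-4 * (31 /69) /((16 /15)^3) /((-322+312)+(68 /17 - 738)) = 0.00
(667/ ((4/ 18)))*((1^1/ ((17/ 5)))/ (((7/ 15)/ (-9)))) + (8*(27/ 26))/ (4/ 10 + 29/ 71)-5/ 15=-6475404149/ 380562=-17015.37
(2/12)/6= 1/36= 0.03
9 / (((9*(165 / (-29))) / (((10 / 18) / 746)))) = -29 / 221562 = -0.00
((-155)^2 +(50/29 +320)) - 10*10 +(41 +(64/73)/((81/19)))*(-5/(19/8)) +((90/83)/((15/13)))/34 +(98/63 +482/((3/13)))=120675616518976/4597126893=26250.23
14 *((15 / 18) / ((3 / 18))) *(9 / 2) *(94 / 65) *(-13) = -5922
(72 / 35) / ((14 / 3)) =108 / 245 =0.44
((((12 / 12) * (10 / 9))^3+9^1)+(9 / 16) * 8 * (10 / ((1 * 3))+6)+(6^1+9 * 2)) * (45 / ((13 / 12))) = 1113500 / 351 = 3172.36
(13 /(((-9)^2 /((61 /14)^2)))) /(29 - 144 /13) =628849 /3699108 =0.17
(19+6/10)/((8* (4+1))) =0.49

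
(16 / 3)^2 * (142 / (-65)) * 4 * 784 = -113999872 / 585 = -194871.58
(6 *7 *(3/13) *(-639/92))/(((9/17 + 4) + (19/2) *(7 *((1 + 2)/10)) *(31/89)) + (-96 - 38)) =609088410/1108544593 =0.55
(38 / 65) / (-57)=-2 / 195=-0.01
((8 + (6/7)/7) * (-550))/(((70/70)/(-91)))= 2845700/7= 406528.57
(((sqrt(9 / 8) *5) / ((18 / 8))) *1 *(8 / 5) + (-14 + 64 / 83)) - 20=-2758 / 83 + 8 *sqrt(2) / 3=-29.46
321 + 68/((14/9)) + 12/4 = 2574/7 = 367.71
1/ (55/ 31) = 31/ 55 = 0.56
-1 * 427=-427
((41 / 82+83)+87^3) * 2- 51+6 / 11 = 14488348 / 11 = 1317122.55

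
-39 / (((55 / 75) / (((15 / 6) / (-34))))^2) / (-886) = 219375 / 495720544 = 0.00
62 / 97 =0.64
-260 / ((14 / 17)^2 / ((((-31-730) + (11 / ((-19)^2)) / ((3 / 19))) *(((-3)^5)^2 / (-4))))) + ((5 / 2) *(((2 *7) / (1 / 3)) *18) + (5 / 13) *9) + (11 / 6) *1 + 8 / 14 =-156335022982358 / 36309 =-4305682419.85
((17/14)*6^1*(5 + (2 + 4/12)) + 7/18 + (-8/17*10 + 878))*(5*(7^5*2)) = 23840405365/153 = 155819642.91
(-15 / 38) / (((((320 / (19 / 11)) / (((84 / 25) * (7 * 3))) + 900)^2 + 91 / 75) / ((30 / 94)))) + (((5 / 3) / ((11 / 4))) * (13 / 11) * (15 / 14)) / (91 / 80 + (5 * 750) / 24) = 6989687597476175459125 / 1433546645224757421052926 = 0.00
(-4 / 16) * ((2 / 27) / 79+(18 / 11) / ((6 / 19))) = -121603 / 93852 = -1.30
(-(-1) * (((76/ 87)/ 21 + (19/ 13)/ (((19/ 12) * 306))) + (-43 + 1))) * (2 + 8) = -169402000/ 403767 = -419.55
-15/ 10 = -3/ 2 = -1.50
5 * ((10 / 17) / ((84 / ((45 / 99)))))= 125 / 7854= 0.02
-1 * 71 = -71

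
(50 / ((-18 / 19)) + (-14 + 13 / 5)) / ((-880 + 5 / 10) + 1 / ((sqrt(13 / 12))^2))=75088 / 1027935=0.07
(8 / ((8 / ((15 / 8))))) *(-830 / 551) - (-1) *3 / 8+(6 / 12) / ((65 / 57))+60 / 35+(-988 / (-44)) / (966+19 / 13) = -0.27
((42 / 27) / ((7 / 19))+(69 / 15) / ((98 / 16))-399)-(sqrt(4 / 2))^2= -873239 / 2205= -396.03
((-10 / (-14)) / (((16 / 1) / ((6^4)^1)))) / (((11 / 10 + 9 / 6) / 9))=18225 / 91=200.27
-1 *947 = -947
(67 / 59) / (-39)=-67 / 2301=-0.03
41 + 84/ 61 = 2585/ 61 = 42.38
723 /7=103.29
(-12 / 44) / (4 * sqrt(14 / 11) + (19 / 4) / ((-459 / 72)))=-7803 * sqrt(154) / 1558535 - 2907 / 283370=-0.07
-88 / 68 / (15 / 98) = -8.45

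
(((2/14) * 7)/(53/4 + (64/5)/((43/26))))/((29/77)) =6020/47589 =0.13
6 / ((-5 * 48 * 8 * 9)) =-1 / 2880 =-0.00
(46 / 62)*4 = 92 / 31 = 2.97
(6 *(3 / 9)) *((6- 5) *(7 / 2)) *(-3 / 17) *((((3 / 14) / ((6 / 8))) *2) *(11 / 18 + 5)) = -202 / 51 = -3.96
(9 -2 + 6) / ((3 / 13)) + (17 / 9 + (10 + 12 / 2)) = 668 / 9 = 74.22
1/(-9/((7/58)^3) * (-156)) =343/273937248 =0.00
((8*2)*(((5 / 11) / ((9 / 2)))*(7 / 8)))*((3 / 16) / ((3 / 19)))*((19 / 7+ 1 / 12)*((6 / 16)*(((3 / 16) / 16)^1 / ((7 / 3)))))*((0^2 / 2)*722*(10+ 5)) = 0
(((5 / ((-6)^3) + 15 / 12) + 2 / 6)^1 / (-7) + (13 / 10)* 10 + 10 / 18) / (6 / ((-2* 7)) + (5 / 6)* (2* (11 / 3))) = 2.35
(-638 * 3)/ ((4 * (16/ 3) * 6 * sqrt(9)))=-319/ 64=-4.98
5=5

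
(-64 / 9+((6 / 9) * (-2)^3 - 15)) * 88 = -21736 / 9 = -2415.11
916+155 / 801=733871 / 801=916.19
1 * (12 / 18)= 2 / 3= 0.67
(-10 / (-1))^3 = 1000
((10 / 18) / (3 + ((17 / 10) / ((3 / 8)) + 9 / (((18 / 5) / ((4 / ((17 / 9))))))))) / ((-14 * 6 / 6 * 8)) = -425 / 1099056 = -0.00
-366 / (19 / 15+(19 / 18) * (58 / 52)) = -856440 / 5719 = -149.75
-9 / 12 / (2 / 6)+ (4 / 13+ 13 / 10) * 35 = 2809 / 52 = 54.02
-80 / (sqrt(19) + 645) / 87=-0.00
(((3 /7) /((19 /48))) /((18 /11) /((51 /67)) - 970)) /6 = -1122 /6017851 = -0.00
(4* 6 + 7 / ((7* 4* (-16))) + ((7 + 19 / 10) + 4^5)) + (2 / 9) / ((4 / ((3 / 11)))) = 11160859 / 10560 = 1056.90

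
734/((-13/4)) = -2936/13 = -225.85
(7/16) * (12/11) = 21/44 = 0.48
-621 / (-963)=69 / 107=0.64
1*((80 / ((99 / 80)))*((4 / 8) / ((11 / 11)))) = 3200 / 99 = 32.32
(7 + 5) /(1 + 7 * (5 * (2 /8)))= 16 /13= 1.23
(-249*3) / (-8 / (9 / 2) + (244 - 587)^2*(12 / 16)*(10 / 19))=-255474 / 15882007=-0.02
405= 405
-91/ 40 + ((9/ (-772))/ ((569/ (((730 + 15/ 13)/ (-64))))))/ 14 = -58200825203/ 25582968320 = -2.27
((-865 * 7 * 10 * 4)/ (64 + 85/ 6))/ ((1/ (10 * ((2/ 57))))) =-1384000/ 1273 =-1087.20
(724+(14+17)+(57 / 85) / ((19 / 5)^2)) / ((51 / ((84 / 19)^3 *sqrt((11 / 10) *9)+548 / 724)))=33411560 / 2981613+14454865152 *sqrt(110) / 37662769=4036.50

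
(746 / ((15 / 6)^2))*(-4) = -11936 / 25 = -477.44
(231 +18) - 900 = -651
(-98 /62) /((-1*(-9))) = -0.18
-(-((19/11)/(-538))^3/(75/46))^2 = -24887271049/60410481935136613761690000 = -0.00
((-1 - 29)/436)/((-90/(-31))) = -31/1308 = -0.02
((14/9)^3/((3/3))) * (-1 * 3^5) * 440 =-1207360/3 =-402453.33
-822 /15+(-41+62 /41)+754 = 135241 /205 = 659.71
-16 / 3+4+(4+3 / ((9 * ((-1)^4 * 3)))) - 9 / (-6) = 77 / 18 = 4.28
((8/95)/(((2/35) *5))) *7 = 196/95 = 2.06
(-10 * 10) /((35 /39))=-780 /7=-111.43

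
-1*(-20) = 20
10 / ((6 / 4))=6.67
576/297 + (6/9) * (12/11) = 2.67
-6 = -6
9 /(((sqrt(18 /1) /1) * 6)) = sqrt(2) /4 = 0.35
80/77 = 1.04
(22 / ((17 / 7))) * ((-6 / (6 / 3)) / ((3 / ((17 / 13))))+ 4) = 5390 / 221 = 24.39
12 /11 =1.09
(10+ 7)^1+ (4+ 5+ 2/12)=157/6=26.17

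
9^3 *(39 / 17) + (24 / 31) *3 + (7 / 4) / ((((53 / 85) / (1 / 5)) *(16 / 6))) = 1497052299 / 893792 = 1674.94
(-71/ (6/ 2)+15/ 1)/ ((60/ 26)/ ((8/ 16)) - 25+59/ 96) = 10816/ 24673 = 0.44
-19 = -19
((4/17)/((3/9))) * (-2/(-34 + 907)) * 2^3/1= -64/4947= -0.01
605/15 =121/3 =40.33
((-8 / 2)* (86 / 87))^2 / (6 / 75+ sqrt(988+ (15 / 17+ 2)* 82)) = -50292800 / 49231357029+ 36980000* sqrt(353838) / 49231357029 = 0.45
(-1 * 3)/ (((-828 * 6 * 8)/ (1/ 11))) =1/ 145728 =0.00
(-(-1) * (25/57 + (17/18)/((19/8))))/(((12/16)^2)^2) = 36608/13851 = 2.64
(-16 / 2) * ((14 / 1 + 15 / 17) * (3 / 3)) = -2024 / 17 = -119.06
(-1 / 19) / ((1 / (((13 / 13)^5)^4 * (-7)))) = 0.37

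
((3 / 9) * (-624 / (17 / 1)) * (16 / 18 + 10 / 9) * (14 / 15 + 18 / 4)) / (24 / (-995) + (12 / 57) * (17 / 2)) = -75.31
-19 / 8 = -2.38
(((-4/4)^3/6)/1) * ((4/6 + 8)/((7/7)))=-13/9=-1.44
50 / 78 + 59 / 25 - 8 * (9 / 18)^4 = 4877 / 1950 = 2.50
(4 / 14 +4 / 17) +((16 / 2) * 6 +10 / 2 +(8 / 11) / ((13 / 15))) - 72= -300177 / 17017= -17.64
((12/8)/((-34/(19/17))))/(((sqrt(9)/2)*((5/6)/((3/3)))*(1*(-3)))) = 19/1445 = 0.01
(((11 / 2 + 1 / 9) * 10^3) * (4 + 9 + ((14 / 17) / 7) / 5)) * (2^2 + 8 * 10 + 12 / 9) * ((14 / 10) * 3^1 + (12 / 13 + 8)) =18085237760 / 221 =81833655.02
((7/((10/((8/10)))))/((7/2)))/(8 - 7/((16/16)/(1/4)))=16/625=0.03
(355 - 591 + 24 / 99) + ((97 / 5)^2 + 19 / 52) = 6047519 / 42900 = 140.97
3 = 3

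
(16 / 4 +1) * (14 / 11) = 70 / 11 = 6.36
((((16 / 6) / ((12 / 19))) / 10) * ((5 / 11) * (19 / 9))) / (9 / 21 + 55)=2527 / 345708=0.01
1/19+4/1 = 77/19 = 4.05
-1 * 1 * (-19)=19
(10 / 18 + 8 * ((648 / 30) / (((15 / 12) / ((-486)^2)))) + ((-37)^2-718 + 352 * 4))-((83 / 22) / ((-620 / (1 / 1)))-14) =20042907719687 / 613800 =32653808.60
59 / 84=0.70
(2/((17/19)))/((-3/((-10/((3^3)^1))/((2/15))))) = 950/459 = 2.07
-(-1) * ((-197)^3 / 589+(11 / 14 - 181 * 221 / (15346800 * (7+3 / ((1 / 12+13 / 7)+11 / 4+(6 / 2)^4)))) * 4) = -742502554725726511 / 57216288899700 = -12977.12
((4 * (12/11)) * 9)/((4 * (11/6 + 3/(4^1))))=1296/341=3.80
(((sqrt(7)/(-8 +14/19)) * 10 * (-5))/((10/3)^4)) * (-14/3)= -1197 * sqrt(7)/4600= -0.69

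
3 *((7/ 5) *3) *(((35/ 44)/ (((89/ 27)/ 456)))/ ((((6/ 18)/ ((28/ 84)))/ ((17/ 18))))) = 1281987/ 979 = 1309.49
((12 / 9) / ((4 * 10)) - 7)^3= -9129329 / 27000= -338.12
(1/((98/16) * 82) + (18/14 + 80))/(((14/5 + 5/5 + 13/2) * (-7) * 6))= -0.19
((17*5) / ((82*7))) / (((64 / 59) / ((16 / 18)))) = 5015 / 41328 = 0.12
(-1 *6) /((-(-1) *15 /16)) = -32 /5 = -6.40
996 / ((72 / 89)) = 7387 / 6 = 1231.17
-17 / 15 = -1.13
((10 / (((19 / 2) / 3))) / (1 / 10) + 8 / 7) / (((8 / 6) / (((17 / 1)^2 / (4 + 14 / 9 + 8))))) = 4244832 / 8113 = 523.21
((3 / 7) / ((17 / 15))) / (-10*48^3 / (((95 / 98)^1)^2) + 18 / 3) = -27075 / 84261532138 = -0.00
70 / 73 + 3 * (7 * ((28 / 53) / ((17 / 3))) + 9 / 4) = 2543239 / 263092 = 9.67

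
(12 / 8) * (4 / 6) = 1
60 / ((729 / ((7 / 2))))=70 / 243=0.29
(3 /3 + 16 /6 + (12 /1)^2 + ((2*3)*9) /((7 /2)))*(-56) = -27400 /3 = -9133.33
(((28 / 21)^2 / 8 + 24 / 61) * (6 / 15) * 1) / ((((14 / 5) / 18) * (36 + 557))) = 0.00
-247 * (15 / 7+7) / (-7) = 15808 / 49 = 322.61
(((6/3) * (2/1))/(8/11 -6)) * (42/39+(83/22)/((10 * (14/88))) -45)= 415932/13195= 31.52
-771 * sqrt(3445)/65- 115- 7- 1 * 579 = -701- 771 * sqrt(3445)/65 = -1397.20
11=11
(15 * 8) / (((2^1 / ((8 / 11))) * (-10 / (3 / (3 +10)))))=-144 / 143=-1.01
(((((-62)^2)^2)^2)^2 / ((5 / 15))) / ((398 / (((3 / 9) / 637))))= 23836200853411766725131665408 / 126763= 188037525566701377571780.90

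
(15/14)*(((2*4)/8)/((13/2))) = 15/91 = 0.16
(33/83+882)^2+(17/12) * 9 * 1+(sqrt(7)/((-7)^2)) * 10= 10 * sqrt(7)/49+21456155823/27556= 778638.80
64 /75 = 0.85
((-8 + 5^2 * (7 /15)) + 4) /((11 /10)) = 230 /33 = 6.97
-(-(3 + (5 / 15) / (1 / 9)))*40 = 240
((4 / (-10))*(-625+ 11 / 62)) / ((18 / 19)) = 245347 / 930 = 263.81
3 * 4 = 12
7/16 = 0.44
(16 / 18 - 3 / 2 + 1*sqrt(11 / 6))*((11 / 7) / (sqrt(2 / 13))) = -121*sqrt(26) / 252 + 11*sqrt(429) / 42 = 2.98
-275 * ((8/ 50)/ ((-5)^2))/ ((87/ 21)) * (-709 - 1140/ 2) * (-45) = -3545388/ 145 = -24450.95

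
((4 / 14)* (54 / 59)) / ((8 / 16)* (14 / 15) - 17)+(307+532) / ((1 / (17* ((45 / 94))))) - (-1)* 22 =4121935537 / 601741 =6850.02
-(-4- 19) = 23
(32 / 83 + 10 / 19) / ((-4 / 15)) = -10785 / 3154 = -3.42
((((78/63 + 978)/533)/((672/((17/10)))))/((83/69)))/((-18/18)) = -2010131/520250640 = -0.00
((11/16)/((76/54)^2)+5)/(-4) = -123539/92416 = -1.34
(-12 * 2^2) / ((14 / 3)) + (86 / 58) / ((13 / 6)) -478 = -1286780 / 2639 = -487.60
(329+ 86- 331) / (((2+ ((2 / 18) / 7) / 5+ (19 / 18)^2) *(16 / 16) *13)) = 952560 / 459563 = 2.07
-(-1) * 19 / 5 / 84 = 19 / 420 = 0.05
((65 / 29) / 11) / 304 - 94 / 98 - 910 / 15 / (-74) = -73154273 / 527452464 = -0.14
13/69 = 0.19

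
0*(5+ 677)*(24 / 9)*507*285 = 0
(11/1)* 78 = 858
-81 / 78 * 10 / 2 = -135 / 26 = -5.19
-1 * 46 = -46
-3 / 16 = -0.19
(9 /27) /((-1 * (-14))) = 1 /42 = 0.02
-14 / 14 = -1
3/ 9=1/ 3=0.33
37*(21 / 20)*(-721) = -560217 / 20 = -28010.85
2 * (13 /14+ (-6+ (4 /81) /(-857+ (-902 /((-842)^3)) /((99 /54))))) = -735538494987913 /72517055831577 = -10.14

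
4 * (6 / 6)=4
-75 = -75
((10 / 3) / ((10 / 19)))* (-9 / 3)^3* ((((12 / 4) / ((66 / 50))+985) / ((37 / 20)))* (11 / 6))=-6190200 / 37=-167302.70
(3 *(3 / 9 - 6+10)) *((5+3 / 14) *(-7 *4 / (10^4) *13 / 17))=-12337 / 85000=-0.15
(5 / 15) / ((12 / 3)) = 0.08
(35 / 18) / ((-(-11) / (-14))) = -245 / 99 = -2.47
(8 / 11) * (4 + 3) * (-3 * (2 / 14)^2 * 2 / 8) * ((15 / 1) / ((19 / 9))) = -0.55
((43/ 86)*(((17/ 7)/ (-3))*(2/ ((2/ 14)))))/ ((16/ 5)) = -85/ 48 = -1.77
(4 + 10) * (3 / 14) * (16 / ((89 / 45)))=2160 / 89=24.27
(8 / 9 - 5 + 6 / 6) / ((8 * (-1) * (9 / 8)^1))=28 / 81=0.35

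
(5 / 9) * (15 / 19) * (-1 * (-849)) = 372.37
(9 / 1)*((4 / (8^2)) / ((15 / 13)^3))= 0.37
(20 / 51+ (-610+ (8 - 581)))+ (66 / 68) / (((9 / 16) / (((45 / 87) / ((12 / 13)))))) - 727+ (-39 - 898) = -1402901 / 493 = -2845.64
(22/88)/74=1/296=0.00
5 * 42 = 210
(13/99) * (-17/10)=-0.22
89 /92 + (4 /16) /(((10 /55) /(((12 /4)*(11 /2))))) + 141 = 60593 /368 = 164.65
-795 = -795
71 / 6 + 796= 4847 / 6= 807.83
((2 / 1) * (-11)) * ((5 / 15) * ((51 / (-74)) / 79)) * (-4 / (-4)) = 187 / 2923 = 0.06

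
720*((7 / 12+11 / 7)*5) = 54300 / 7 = 7757.14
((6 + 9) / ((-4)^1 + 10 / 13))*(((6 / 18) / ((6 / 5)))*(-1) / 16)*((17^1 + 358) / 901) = 40625 / 1210944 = 0.03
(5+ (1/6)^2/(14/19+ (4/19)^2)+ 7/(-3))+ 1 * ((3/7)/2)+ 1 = 278323/71064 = 3.92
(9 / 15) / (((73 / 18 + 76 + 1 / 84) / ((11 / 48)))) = 693 / 403540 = 0.00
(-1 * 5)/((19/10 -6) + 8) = -50/39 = -1.28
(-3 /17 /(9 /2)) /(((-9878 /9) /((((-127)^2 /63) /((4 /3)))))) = 16129 /2350964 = 0.01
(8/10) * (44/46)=88/115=0.77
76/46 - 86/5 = -1788/115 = -15.55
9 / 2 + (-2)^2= 8.50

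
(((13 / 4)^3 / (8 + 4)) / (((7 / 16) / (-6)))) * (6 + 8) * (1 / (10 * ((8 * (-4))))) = 2197 / 1280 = 1.72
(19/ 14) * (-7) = -19/ 2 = -9.50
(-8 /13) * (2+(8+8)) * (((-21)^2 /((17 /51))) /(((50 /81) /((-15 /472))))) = 2893401 /3835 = 754.47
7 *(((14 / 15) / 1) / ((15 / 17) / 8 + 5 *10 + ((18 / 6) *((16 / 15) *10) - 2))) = 13328 / 163425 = 0.08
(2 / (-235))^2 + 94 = 5191154 / 55225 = 94.00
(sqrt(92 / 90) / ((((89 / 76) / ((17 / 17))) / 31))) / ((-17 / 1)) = -1.57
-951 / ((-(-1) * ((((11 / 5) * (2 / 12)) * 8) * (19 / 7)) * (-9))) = 11095 / 836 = 13.27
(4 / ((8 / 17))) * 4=34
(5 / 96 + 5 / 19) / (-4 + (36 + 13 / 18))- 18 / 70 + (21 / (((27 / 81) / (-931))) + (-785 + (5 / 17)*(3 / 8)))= -6332439282803 / 106538320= -59438.14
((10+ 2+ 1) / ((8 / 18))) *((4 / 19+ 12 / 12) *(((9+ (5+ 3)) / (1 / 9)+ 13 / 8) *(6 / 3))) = 3328767 / 304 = 10949.89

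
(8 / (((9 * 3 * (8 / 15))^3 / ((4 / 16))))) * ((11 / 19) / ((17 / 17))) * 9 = 1375 / 393984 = 0.00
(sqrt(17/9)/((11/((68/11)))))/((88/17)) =0.15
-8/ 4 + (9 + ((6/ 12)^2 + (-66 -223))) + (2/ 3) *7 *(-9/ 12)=-1141/ 4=-285.25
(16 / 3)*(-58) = -928 / 3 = -309.33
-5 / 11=-0.45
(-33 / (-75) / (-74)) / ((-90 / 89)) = 979 / 166500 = 0.01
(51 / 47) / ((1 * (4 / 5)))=255 / 188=1.36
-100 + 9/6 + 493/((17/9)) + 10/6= 985/6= 164.17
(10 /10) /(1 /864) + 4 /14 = 6050 /7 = 864.29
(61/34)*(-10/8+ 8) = 1647/136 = 12.11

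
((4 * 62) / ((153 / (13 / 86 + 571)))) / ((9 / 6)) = 4060504 / 6579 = 617.19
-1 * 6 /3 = -2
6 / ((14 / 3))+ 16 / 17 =265 / 119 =2.23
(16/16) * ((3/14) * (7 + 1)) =12/7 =1.71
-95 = -95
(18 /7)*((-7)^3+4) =-871.71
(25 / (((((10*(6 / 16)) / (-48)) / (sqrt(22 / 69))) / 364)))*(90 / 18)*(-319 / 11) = 16889600*sqrt(1518) / 69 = 9536876.51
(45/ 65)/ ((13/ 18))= 0.96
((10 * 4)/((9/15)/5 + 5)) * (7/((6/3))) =875/32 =27.34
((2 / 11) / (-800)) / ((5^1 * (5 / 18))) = -9 / 55000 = -0.00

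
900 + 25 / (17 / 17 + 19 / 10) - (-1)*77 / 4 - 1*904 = 2769 / 116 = 23.87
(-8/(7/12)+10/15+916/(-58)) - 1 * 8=-22436/609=-36.84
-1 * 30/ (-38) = 15/ 19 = 0.79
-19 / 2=-9.50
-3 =-3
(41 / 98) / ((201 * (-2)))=-41 / 39396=-0.00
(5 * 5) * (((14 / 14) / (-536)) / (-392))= 25 / 210112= 0.00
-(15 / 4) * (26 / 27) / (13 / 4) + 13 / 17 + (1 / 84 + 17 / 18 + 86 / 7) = 18415 / 1428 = 12.90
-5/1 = -5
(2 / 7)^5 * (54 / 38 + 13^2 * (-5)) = -512896 / 319333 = -1.61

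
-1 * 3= -3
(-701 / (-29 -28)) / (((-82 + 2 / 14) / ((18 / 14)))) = -701 / 3629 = -0.19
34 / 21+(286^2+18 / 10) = 8588939 / 105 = 81799.42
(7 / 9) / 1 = 0.78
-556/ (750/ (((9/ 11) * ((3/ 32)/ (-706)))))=1251/ 15532000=0.00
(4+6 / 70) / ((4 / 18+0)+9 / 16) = 20592 / 3955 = 5.21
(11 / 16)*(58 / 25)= 319 / 200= 1.60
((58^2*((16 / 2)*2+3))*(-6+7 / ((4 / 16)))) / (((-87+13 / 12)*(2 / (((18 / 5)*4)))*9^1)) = -13093.17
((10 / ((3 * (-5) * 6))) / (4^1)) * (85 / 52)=-85 / 1872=-0.05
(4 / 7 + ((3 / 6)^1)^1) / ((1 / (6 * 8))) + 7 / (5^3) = 45049 / 875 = 51.48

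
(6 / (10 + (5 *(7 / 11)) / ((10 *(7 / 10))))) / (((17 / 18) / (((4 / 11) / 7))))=0.03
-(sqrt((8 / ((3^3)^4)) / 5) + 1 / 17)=-1 / 17 - 2 * sqrt(10) / 3645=-0.06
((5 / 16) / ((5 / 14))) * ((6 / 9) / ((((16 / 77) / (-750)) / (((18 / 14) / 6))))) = -28875 / 64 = -451.17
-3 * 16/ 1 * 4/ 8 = -24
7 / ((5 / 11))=77 / 5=15.40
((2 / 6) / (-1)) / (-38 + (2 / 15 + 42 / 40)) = 20 / 2209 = 0.01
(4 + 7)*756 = 8316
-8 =-8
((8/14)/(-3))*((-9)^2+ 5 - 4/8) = -114/7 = -16.29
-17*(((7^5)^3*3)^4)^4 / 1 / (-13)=48743712134646219881824136104292850948131887863574784708573557916969438250995995676614938297746806256034708842367423018620963527149598323539246199121536906956907950501420965698810554126530623833012115221031202257 / 13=3749516318049709221678780000000000000000000000000000000000000000000000000000000000000000000000000000000000000000000000000000000000000000000000000000000000000000000000000000000000000000000000000000000000000000000.00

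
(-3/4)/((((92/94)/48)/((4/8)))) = -423/23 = -18.39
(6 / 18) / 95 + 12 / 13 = 3433 / 3705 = 0.93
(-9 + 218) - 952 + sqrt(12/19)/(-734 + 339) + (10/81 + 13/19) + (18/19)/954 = -60538321/81567 - 2*sqrt(57)/7505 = -742.19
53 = 53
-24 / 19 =-1.26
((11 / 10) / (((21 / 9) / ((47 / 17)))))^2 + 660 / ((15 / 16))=999340001 / 1416100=705.70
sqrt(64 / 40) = 2 * sqrt(10) / 5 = 1.26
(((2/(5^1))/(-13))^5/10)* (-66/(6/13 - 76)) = -528/219116421875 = -0.00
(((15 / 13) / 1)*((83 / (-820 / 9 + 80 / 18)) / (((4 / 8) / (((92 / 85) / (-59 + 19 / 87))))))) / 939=498249 / 11496898465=0.00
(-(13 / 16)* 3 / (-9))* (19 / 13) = 19 / 48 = 0.40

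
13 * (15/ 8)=195/ 8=24.38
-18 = -18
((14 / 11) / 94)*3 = 21 / 517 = 0.04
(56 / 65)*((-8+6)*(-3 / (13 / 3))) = 1008 / 845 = 1.19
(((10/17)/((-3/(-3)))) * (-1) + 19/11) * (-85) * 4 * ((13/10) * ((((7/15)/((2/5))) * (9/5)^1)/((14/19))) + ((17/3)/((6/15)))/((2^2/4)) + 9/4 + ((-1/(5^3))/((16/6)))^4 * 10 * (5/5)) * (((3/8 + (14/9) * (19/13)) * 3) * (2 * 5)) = -1062478328542770187/1716000000000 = -619159.87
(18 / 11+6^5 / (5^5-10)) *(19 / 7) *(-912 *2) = -4907497536 / 239855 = -20460.27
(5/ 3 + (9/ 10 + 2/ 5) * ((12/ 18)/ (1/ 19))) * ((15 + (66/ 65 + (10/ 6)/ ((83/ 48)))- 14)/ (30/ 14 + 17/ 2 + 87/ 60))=122411968/ 27401205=4.47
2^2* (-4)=-16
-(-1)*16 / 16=1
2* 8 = 16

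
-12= -12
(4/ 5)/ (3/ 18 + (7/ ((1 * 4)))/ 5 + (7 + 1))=48/ 511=0.09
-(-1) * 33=33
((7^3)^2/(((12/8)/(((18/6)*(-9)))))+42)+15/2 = -2117632.50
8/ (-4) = -2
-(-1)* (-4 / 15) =-4 / 15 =-0.27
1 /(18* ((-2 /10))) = -5 /18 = -0.28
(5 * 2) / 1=10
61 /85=0.72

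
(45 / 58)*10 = 225 / 29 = 7.76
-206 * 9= -1854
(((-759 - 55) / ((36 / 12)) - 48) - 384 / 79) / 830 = -38417 / 98355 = -0.39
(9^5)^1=59049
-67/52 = -1.29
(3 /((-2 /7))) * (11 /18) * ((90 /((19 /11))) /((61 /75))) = -952875 /2318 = -411.08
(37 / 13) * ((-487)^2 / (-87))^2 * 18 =4162435957514 / 10933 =380722213.25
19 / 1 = 19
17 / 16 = 1.06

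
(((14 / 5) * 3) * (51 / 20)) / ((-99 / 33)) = -357 / 50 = -7.14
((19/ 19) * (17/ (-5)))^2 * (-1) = -289/ 25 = -11.56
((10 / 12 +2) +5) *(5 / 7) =235 / 42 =5.60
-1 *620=-620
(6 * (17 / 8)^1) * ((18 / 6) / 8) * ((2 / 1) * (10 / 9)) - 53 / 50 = 1913 / 200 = 9.56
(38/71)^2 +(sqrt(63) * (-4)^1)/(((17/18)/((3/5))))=1444/5041-648 * sqrt(7)/85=-19.88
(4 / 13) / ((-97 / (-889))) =2.82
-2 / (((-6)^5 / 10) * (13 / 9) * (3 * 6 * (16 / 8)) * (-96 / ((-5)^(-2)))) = -1 / 48522240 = -0.00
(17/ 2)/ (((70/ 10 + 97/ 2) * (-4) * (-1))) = 17/ 444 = 0.04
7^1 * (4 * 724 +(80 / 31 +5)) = 630077 / 31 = 20325.06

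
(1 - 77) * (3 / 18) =-38 / 3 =-12.67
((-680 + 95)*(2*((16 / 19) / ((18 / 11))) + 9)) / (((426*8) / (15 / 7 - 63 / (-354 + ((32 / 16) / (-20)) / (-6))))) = -1831613875 / 458422576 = -4.00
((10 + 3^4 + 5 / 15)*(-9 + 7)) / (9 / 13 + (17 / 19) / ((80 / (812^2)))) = -0.02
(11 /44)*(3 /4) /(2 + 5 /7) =21 /304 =0.07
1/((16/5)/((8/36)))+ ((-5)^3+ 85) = -2875/72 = -39.93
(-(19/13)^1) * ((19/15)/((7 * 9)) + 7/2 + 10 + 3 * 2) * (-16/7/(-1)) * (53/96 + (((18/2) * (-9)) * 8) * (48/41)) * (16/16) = 2091553045237/42309540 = 49434.55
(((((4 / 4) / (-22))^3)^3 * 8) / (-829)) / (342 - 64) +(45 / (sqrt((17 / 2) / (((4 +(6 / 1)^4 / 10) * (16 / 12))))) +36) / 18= 69557419617694977 / 34778709808847488 +2 * sqrt(85170) / 51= 13.44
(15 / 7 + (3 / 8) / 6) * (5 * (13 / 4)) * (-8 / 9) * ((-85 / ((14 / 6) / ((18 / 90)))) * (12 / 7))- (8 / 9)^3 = 198618383 / 500094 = 397.16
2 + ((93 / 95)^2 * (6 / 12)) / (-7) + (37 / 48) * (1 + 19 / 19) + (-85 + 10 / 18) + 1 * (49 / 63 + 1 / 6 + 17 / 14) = -119495513 / 1516200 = -78.81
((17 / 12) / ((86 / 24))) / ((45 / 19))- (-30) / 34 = 34516 / 32895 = 1.05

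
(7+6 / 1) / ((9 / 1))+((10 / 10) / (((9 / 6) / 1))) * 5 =43 / 9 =4.78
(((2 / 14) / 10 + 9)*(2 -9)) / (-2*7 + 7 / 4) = 1262 / 245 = 5.15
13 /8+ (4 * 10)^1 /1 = 333 /8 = 41.62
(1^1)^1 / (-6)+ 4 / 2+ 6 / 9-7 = -9 / 2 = -4.50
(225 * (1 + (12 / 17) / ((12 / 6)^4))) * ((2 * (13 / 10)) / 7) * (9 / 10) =74763 / 952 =78.53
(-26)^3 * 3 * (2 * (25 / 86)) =-1318200 / 43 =-30655.81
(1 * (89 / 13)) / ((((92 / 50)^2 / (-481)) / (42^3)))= -72061609.17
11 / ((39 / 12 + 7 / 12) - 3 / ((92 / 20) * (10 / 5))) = 69 / 22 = 3.14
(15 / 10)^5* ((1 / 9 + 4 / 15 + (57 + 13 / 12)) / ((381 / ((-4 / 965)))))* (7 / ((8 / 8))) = -662949 / 19608800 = -0.03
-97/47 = -2.06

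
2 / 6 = 1 / 3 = 0.33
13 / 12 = 1.08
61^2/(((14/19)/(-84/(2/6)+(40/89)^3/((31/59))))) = -194543916898886/152978273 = -1271709.46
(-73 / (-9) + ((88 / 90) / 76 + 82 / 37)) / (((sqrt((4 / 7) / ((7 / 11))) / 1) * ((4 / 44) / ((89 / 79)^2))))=9068689532 * sqrt(11) / 197434035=152.34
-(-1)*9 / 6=3 / 2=1.50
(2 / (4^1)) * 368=184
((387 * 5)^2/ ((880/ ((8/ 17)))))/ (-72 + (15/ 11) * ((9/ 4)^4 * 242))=5325120/ 22301807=0.24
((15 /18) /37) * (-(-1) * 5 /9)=0.01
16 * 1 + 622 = 638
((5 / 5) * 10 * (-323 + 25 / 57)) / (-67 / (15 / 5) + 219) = -18386 / 1121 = -16.40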